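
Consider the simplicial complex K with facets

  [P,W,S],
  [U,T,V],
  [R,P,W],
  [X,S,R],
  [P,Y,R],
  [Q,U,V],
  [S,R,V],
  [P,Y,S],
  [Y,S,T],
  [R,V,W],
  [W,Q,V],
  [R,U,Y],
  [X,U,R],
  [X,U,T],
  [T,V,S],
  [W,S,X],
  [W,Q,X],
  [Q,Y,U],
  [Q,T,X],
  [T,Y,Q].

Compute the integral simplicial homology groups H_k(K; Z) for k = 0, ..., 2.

K has 10 vertices, 30 edges, 20 triangles.
rank ∂_0 = 0, rank ∂_1 = 9 ⇒ b_0 = 10 − 0 − 9 = 1; all invariant factors of ∂_1 are 1 so no torsion. So H_0 ≅ Z.
rank ∂_1 = 9, rank ∂_2 = 20 ⇒ b_1 = 30 − 9 − 20 = 1; ∂_2 has invariant factor(s) [2] giving torsion. So H_1 ≅ Z ⊕ Z_2.
rank ∂_2 = 20, rank ∂_3 = 0 ⇒ b_2 = 20 − 20 − 0 = 0. So H_2 ≅ 0.

H_0 = Z,  H_1 = Z ⊕ Z_2,  H_2 = 0.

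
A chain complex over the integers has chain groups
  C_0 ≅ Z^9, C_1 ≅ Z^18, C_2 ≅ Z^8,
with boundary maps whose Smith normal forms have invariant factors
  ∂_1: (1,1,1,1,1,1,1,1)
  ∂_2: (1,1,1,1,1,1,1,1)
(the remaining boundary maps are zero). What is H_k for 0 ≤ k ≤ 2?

H_0 = Z,  H_1 = Z^2,  H_2 = 0.

H_0: b_0 = 9 − 0 − 8 = 1; torsion from ∂_1 factors > 1: none. So H_0 = Z.
H_1: b_1 = 18 − 8 − 8 = 2; torsion from ∂_2 factors > 1: none. So H_1 = Z^2.
H_2: b_2 = 8 − 8 − 0 = 0; torsion from ∂_3 factors > 1: none. So H_2 = 0.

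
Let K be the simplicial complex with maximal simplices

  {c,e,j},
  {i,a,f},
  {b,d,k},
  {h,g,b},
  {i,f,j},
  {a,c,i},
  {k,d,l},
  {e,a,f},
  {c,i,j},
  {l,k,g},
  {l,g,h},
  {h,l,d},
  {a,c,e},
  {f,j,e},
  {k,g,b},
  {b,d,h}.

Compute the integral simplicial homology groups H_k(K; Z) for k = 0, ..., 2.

H_0 ≅ Z^2,  H_1 = 0,  H_2 ≅ Z^2.

We work with the vertex ordering a < b < c < d < e < f < g < h < i < j < k < l. The simplices of K, each written with vertices in increasing order, are:

  0-simplices (12): a, b, c, d, e, f, g, h, i, j, k, l
  1-simplices (24): ac, ae, af, ai, bd, bg, bh, bk, ce, ci, cj, dh, dk, dl, ef, ej, fi, fj, gh, gk, gl, hl, ij, kl
  2-simplices (16): ace, aci, aef, afi, bdh, bdk, bgh, bgk, cej, cij, dhl, dkl, efj, fij, ghl, gkl

Hence C_0 ≅ Z^12, C_1 ≅ Z^24, C_2 ≅ Z^16.

∂_1: C_1 → C_0 sends each edge [p,q] (with p < q) to q − p.
As a 12×24 matrix over Z this has rank 10, with invariant factors (1,1,1,1,1,1,1,1,1,1).

∂_2: C_2 → C_1 sends each 2-simplex [p,q,r] to [q,r] − [p,r] + [p,q]. For instance
  ∂aci = ci − ai + ac,
  ∂ghl = hl − gl + gh.
The 24×16 boundary matrix has rank 14 and Smith normal form diag(1,1,1,1,1,1,1,1,1,1,1,1,1,1).

Computing H_k = (kernel of ∂_k) / (image of ∂_{k+1}):

  H_0: rank C_0 − rank ∂_1 = 12 − 10 = 2, and the invariant factors of ∂_1 are all 1, so H_0 = Z^2.
  H_1: rank ker ∂_1 − rank ∂_2 = (24 − 10) − 14 = 0, and the invariant factors of ∂_2 are all 1, so H_1 = 0.
  H_2: rank ker ∂_2 − rank ∂_3 = (16 − 14) − 0 = 2, and there is no ∂_3, so H_2 = Z^2.

(K is a triangulation of the disjoint union of the 2-sphere S^2 and the 2-sphere S^2.)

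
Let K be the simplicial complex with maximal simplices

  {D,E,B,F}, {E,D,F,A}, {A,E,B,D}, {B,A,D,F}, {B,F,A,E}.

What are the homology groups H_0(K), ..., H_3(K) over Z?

H_0 = Z,  H_1 = 0,  H_2 = 0,  H_3 = Z.

Take the total order A < B < D < E < F on the vertex set. Then K (dimension 3) consists of the simplices:

  0-simplices (5): A, B, D, E, F
  1-simplices (10): AB, AD, AE, AF, BD, BE, BF, DE, DF, EF
  2-simplices (10): ABD, ABE, ABF, ADE, ADF, AEF, BDE, BDF, BEF, DEF
  3-simplices (5): ABDE, ABDF, ABEF, ADEF, BDEF

giving chain groups C_0 ≅ Z^5, C_1 ≅ Z^10, C_2 ≅ Z^10, C_3 ≅ Z^5.

The boundary map ∂_1: C_1 → C_0 is given by ∂[p,q] = [q] − [p]. For instance
  ∂BD = D − B.
The resulting 5×10 matrix has rank 4, and its Smith normal form has invariant factors (1,1,1,1).

∂_2: C_2 → C_1 maps a triangle to the signed sum of its edges. For instance
  ∂BEF = EF − BF + BE,
  ∂AEF = EF − AF + AE.
The 10×10 boundary matrix has rank 6 and Smith normal form diag(1,1,1,1,1,1).

Boundary ∂_3: C_3 → C_2 sends each 3-simplex σ to the alternating sum Σ_i (−1)^i (σ with its i-th vertex removed). For instance
  ∂BDEF = DEF − BEF + BDF − BDE,
  ∂ABEF = BEF − AEF + ABF − ABE.
The 10×5 boundary matrix has rank 4 and Smith normal form diag(1,1,1,1).

Computing H_k = (kernel of ∂_k) / (image of ∂_{k+1}):

  H_0: rank C_0 − rank ∂_1 = 5 − 4 = 1, and the invariant factors of ∂_1 are all 1, so H_0 ≅ Z.
  H_1: rank ker ∂_1 − rank ∂_2 = (10 − 4) − 6 = 0, and the invariant factors of ∂_2 are all 1, so H_1 ≅ 0.
  H_2: rank ker ∂_2 − rank ∂_3 = (10 − 6) − 4 = 0, and the invariant factors of ∂_3 are all 1, so H_2 ≅ 0.
  H_3: rank ker ∂_3 − rank ∂_4 = (5 − 4) − 0 = 1, and there is no ∂_4, so H_3 ≅ Z.

(K is a triangulation of the 3-sphere S^3.)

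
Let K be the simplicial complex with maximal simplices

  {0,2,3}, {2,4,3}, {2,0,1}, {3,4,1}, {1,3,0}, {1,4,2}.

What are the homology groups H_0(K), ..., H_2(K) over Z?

H_0 = Z,  H_1 = 0,  H_2 = Z.

Fix the vertex order 0 < 1 < 2 < 3 < 4 and write every simplex with vertices in increasing order. Then dim K = 2 and the simplices of K are:

  0-simplices (5): [0], [1], [2], [3], [4]
  1-simplices (9): [0,1], [0,2], [0,3], [1,2], [1,3], [1,4], [2,3], [2,4], [3,4]
  2-simplices (6): [0,1,2], [0,1,3], [0,2,3], [1,2,4], [1,3,4], [2,3,4]

giving chain groups C_0 ≅ Z^5, C_1 ≅ Z^9, C_2 ≅ Z^6.

Boundary ∂_1: C_1 → C_0 is given by ∂[p,q] = [q] − [p].
The resulting 5×9 matrix has rank 4, and its Smith normal form has invariant factors (1,1,1,1).

Boundary ∂_2: C_2 → C_1 maps a triangle to the signed sum of its edges. For instance
  ∂[2,3,4] = [3,4] − [2,4] + [2,3],
  ∂[1,2,4] = [2,4] − [1,4] + [1,2].
The resulting 9×6 matrix has rank 5, and its Smith normal form has invariant factors (1,1,1,1,1).

From H_k ≅ ker(∂_k) / im(∂_{k+1}) we obtain:

  H_0: rank C_0 − rank ∂_1 = 5 − 4 = 1, and the invariant factors of ∂_1 are all 1, so H_0 = Z.
  H_1: rank ker ∂_1 − rank ∂_2 = (9 − 4) − 5 = 0, and the invariant factors of ∂_2 are all 1, so H_1 = 0.
  H_2: rank ker ∂_2 − rank ∂_3 = (6 − 5) − 0 = 1, and there is no ∂_3, so H_2 = Z.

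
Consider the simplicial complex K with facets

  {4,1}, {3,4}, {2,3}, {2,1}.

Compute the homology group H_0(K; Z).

Fix the vertex order 1 < 2 < 3 < 4 and write every simplex with vertices in increasing order. Then dim K = 1 and the simplices of K are:

  0-simplices (4): [1], [2], [3], [4]
  1-simplices (4): [1,2], [1,4], [2,3], [3,4]

Hence C_0 ≅ Z^4, C_1 ≅ Z^4.

The boundary map ∂_1: C_1 → C_0 sends each edge [p,q] (with p < q) to q − p.
The 4×4 boundary matrix has rank 3 and Smith normal form diag(1,1,1).

From H_k ≅ ker(∂_k) / im(∂_{k+1}) we obtain:

  H_0: rank C_0 − rank ∂_1 = 4 − 3 = 1, and the invariant factors of ∂_1 are all 1, so H_0 ≅ Z.

H_0 = Z.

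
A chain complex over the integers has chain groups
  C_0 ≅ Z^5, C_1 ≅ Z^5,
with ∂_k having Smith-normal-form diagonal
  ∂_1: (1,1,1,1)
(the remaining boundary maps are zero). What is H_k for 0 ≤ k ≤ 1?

H_0 ≅ Z,  H_1 ≅ Z.

H_0: b_0 = 5 − 0 − 4 = 1; torsion from ∂_1 factors > 1: none. So H_0 ≅ Z.
H_1: b_1 = 5 − 4 − 0 = 1; torsion from ∂_2 factors > 1: none. So H_1 ≅ Z.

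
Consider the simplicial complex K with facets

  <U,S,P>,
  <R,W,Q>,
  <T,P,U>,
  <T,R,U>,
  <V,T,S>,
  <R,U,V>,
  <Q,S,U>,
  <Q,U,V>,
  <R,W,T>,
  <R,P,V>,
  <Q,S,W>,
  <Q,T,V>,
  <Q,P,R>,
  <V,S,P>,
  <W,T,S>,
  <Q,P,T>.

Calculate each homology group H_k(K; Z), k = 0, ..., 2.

H_0 ≅ Z,  H_1 ≅ Z^2,  H_2 ≅ Z.

Fix the vertex order P < Q < R < S < T < U < V < W and write every simplex with vertices in increasing order. Then dim K = 2 and the simplices of K are:

  0-simplices (8): P, Q, R, S, T, U, V, W
  1-simplices (24): PQ, PR, PS, PT, PU, PV, QR, QS, QT, QU, QV, QW, RT, RU, RV, RW, ST, SU, SV, SW, TU, TV, TW, UV
  2-simplices (16): PQR, PQT, PRV, PSU, PSV, PTU, QRW, QSU, QSW, QTV, QUV, RTU, RTW, RUV, STV, STW

so the chain groups are C_0 ≅ Z^8, C_1 ≅ Z^24, C_2 ≅ Z^16.

The boundary map ∂_1: C_1 → C_0 sends each edge [p,q] (with p < q) to q − p. For instance
  ∂QW = W − Q.
This gives a 8×24 integer matrix of rank 7; reducing to Smith normal form yields diagonal entries (1,1,1,1,1,1,1).

Boundary ∂_2: C_2 → C_1 maps a triangle to the signed sum of its edges. For instance
  ∂PSU = SU − PU + PS,
  ∂STV = TV − SV + ST.
This gives a 24×16 integer matrix of rank 15; reducing to Smith normal form yields diagonal entries (1,1,1,1,1,1,1,1,1,1,1,1,1,1,1).

Reading off H_k = ker ∂_k / im ∂_{k+1}:

  H_0: rank C_0 − rank ∂_1 = 8 − 7 = 1, and the invariant factors of ∂_1 are all 1, so H_0 ≅ Z.
  H_1: rank ker ∂_1 − rank ∂_2 = (24 − 7) − 15 = 2, and the invariant factors of ∂_2 are all 1, so H_1 ≅ Z^2.
  H_2: rank ker ∂_2 − rank ∂_3 = (16 − 15) − 0 = 1, and there is no ∂_3, so H_2 ≅ Z.

As a check, the Euler characteristic is 8 − 24 + 16 = 0, which agrees with 1 − 2 + 1 = 0.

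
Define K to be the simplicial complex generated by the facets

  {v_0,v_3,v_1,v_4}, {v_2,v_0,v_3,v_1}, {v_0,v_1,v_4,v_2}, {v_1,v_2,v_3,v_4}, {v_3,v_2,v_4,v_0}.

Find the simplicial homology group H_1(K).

Order the vertices as v_0 < v_1 < v_2 < v_3 < v_4. Listing each simplex with vertices in this order, K has dimension 3 with simplices:

  0-simplices (5): [v_0], [v_1], [v_2], [v_3], [v_4]
  1-simplices (10): [v_0,v_1], [v_0,v_2], [v_0,v_3], [v_0,v_4], [v_1,v_2], [v_1,v_3], [v_1,v_4], [v_2,v_3], [v_2,v_4], [v_3,v_4]
  2-simplices (10): [v_0,v_1,v_2], [v_0,v_1,v_3], [v_0,v_1,v_4], [v_0,v_2,v_3], [v_0,v_2,v_4], [v_0,v_3,v_4], [v_1,v_2,v_3], [v_1,v_2,v_4], [v_1,v_3,v_4], [v_2,v_3,v_4]
  3-simplices (5): [v_0,v_1,v_2,v_3], [v_0,v_1,v_2,v_4], [v_0,v_1,v_3,v_4], [v_0,v_2,v_3,v_4], [v_1,v_2,v_3,v_4]

Hence C_0 ≅ Z^5, C_1 ≅ Z^10, C_2 ≅ Z^10, C_3 ≅ Z^5.

The boundary map ∂_1: C_1 → C_0 is given by ∂[p,q] = [q] − [p].
The 5×10 boundary matrix has rank 4 and Smith normal form diag(1,1,1,1).

Boundary ∂_2: C_2 → C_1 maps a triangle to the signed sum of its edges. For instance
  ∂[v_0,v_3,v_4] = [v_3,v_4] − [v_0,v_4] + [v_0,v_3],
  ∂[v_0,v_2,v_3] = [v_2,v_3] − [v_0,v_3] + [v_0,v_2].
This gives a 10×10 integer matrix of rank 6; reducing to Smith normal form yields diagonal entries (1,1,1,1,1,1).

∂_3: C_3 → C_2 sends each 3-simplex σ to the alternating sum Σ_i (−1)^i (σ with its i-th vertex removed). For instance
  ∂[v_0,v_1,v_3,v_4] = [v_1,v_3,v_4] − [v_0,v_3,v_4] + [v_0,v_1,v_4] − [v_0,v_1,v_3],
  ∂[v_1,v_2,v_3,v_4] = [v_2,v_3,v_4] − [v_1,v_3,v_4] + [v_1,v_2,v_4] − [v_1,v_2,v_3].
This gives a 10×5 integer matrix of rank 4; reducing to Smith normal form yields diagonal entries (1,1,1,1).

Now H_k = ker ∂_k / im ∂_{k+1}, so:

  H_1: rank ker ∂_1 − rank ∂_2 = (10 − 4) − 6 = 0, and the invariant factors of ∂_2 are all 1, so H_1 ≅ 0.

H_1 ≅ 0.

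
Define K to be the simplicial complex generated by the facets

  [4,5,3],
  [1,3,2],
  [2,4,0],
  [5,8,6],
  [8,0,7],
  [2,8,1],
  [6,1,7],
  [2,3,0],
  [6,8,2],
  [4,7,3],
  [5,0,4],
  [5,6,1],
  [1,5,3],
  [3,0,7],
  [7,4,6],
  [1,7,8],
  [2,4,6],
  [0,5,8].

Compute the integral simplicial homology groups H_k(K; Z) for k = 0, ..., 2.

H_0 ≅ Z,  H_1 ≅ Z ⊕ Z_2,  H_2 = 0.

K has 9 vertices, 27 edges, 18 triangles.
rank ∂_0 = 0, rank ∂_1 = 8 ⇒ b_0 = 9 − 0 − 8 = 1; all invariant factors of ∂_1 are 1 so no torsion. So H_0 ≅ Z.
rank ∂_1 = 8, rank ∂_2 = 18 ⇒ b_1 = 27 − 8 − 18 = 1; ∂_2 has invariant factor(s) [2] giving torsion. So H_1 ≅ Z ⊕ Z_2.
rank ∂_2 = 18, rank ∂_3 = 0 ⇒ b_2 = 18 − 18 − 0 = 0. So H_2 ≅ 0.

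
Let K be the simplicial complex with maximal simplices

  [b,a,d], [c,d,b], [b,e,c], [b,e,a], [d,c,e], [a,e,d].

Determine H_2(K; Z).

H_2 ≅ Z.

Fix the vertex order a < b < c < d < e and write every simplex with vertices in increasing order. Then dim K = 2 and the simplices of K are:

  0-simplices (5): a, b, c, d, e
  1-simplices (9): ab, ad, ae, bc, bd, be, cd, ce, de
  2-simplices (6): abd, abe, ade, bcd, bce, cde

giving chain groups C_0 ≅ Z^5, C_1 ≅ Z^9, C_2 ≅ Z^6.

∂_1: C_1 → C_0 maps an edge to its endpoints' difference, ∂[p,q] = q − p.
The resulting 5×9 matrix has rank 4, and its Smith normal form has invariant factors (1,1,1,1).

∂_2: C_2 → C_1 maps a triangle to the signed sum of its edges. For instance
  ∂cde = de − ce + cd,
  ∂ade = de − ae + ad.
As a 9×6 matrix over Z this has rank 5, with invariant factors (1,1,1,1,1).

Now H_k = ker ∂_k / im ∂_{k+1}, so:

  H_2: rank ker ∂_2 − rank ∂_3 = (6 − 5) − 0 = 1, and there is no ∂_3, so H_2 = Z.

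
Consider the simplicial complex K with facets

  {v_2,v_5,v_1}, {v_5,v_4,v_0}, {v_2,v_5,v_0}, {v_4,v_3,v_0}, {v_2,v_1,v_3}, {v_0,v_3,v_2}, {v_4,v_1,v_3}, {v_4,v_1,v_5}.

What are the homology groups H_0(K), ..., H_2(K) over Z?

H_0 = Z,  H_1 = 0,  H_2 = Z.

We work with the vertex ordering v_0 < v_1 < v_2 < v_3 < v_4 < v_5. The simplices of K, each written with vertices in increasing order, are:

  0-simplices (6): [v_0], [v_1], [v_2], [v_3], [v_4], [v_5]
  1-simplices (12): [v_0,v_2], [v_0,v_3], [v_0,v_4], [v_0,v_5], [v_1,v_2], [v_1,v_3], [v_1,v_4], [v_1,v_5], [v_2,v_3], [v_2,v_5], [v_3,v_4], [v_4,v_5]
  2-simplices (8): [v_0,v_2,v_3], [v_0,v_2,v_5], [v_0,v_3,v_4], [v_0,v_4,v_5], [v_1,v_2,v_3], [v_1,v_2,v_5], [v_1,v_3,v_4], [v_1,v_4,v_5]

so the chain groups are C_0 ≅ Z^6, C_1 ≅ Z^12, C_2 ≅ Z^8.

∂_1: C_1 → C_0 maps an edge to its endpoints' difference, ∂[p,q] = q − p. For instance
  ∂[v_0,v_5] = [v_5] − [v_0].
The resulting 6×12 matrix has rank 5, and its Smith normal form has invariant factors (1,1,1,1,1).

∂_2: C_2 → C_1 acts by ∂[p,q,r] = [q,r] − [p,r] + [p,q]. For instance
  ∂[v_1,v_3,v_4] = [v_3,v_4] − [v_1,v_4] + [v_1,v_3],
  ∂[v_1,v_2,v_3] = [v_2,v_3] − [v_1,v_3] + [v_1,v_2].
The 12×8 boundary matrix has rank 7 and Smith normal form diag(1,1,1,1,1,1,1).

Computing H_k = (kernel of ∂_k) / (image of ∂_{k+1}):

  H_0: rank C_0 − rank ∂_1 = 6 − 5 = 1, and the invariant factors of ∂_1 are all 1, so H_0 ≅ Z.
  H_1: rank ker ∂_1 − rank ∂_2 = (12 − 5) − 7 = 0, and the invariant factors of ∂_2 are all 1, so H_1 ≅ 0.
  H_2: rank ker ∂_2 − rank ∂_3 = (8 − 7) − 0 = 1, and there is no ∂_3, so H_2 ≅ Z.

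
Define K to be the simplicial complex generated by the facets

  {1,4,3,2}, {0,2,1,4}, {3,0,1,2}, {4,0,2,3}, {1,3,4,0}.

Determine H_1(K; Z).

H_1 ≅ 0.

Fix the vertex order 0 < 1 < 2 < 3 < 4 and write every simplex with vertices in increasing order. Then dim K = 3 and the simplices of K are:

  0-simplices (5): [0], [1], [2], [3], [4]
  1-simplices (10): [0,1], [0,2], [0,3], [0,4], [1,2], [1,3], [1,4], [2,3], [2,4], [3,4]
  2-simplices (10): [0,1,2], [0,1,3], [0,1,4], [0,2,3], [0,2,4], [0,3,4], [1,2,3], [1,2,4], [1,3,4], [2,3,4]
  3-simplices (5): [0,1,2,3], [0,1,2,4], [0,1,3,4], [0,2,3,4], [1,2,3,4]

giving chain groups C_0 ≅ Z^5, C_1 ≅ Z^10, C_2 ≅ Z^10, C_3 ≅ Z^5.

The boundary map ∂_1: C_1 → C_0 sends each edge [p,q] (with p < q) to q − p.
As a 5×10 matrix over Z this has rank 4, with invariant factors (1,1,1,1).

The boundary map ∂_2: C_2 → C_1 acts by ∂[p,q,r] = [q,r] − [p,r] + [p,q]. For instance
  ∂[2,3,4] = [3,4] − [2,4] + [2,3],
  ∂[0,2,3] = [2,3] − [0,3] + [0,2].
This gives a 10×10 integer matrix of rank 6; reducing to Smith normal form yields diagonal entries (1,1,1,1,1,1).

∂_3: C_3 → C_2 sends each 3-simplex σ to the alternating sum Σ_i (−1)^i (σ with its i-th vertex removed). For instance
  ∂[1,2,3,4] = [2,3,4] − [1,3,4] + [1,2,4] − [1,2,3],
  ∂[0,2,3,4] = [2,3,4] − [0,3,4] + [0,2,4] − [0,2,3].
The 10×5 boundary matrix has rank 4 and Smith normal form diag(1,1,1,1).

From H_k ≅ ker(∂_k) / im(∂_{k+1}) we obtain:

  H_1: rank ker ∂_1 − rank ∂_2 = (10 − 4) − 6 = 0, and the invariant factors of ∂_2 are all 1, so H_1 = 0.

(K is a triangulation of the 3-sphere S^3.)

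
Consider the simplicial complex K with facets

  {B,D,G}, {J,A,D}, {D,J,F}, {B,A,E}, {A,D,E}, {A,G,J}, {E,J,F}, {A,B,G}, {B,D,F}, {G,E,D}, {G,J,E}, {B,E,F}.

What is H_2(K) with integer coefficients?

Take the total order A < B < D < E < F < G < J on the vertex set. Then K (dimension 2) consists of the simplices:

  0-simplices (7): A, B, D, E, F, G, J
  1-simplices (18): AB, AD, AE, AG, AJ, BD, BE, BF, BG, DE, DF, DG, DJ, EF, EG, EJ, FJ, GJ
  2-simplices (12): ABE, ABG, ADE, ADJ, AGJ, BDF, BDG, BEF, DEG, DFJ, EFJ, EGJ

Hence C_0 ≅ Z^7, C_1 ≅ Z^18, C_2 ≅ Z^12.

∂_1: C_1 → C_0 is given by ∂[p,q] = [q] − [p]. For instance
  ∂AE = E − A.
The resulting 7×18 matrix has rank 6, and its Smith normal form has invariant factors (1,1,1,1,1,1).

The boundary map ∂_2: C_2 → C_1 maps a triangle to the signed sum of its edges. For instance
  ∂BDG = DG − BG + BD,
  ∂EFJ = FJ − EJ + EF.
The resulting 18×12 matrix has rank 12, and its Smith normal form has invariant factors (1,1,1,1,1,1,1,1,1,1,1,2).

Now H_k = ker ∂_k / im ∂_{k+1}, so:

  H_2: rank ker ∂_2 − rank ∂_3 = (12 − 12) − 0 = 0, and there is no ∂_3, so H_2 ≅ 0.

H_2 = 0.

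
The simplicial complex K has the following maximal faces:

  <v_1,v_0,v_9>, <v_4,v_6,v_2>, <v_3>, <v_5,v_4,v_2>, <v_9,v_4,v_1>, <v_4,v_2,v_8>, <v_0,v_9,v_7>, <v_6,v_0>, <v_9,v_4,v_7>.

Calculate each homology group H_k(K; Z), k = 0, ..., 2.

Fix the vertex order v_0 < v_1 < v_2 < v_3 < v_4 < v_5 < v_6 < v_7 < v_8 < v_9 and write every simplex with vertices in increasing order. Then dim K = 2 and the simplices of K are:

  0-simplices (10): [v_0], [v_1], [v_2], [v_3], [v_4], [v_5], [v_6], [v_7], [v_8], [v_9]
  1-simplices (16): (16 of them)
  2-simplices (7): [v_0,v_1,v_9], [v_0,v_7,v_9], [v_1,v_4,v_9], [v_2,v_4,v_5], [v_2,v_4,v_6], [v_2,v_4,v_8], [v_4,v_7,v_9]

Hence C_0 ≅ Z^10, C_1 ≅ Z^16, C_2 ≅ Z^7.

The boundary map ∂_1: C_1 → C_0 sends each edge [p,q] (with p < q) to q − p. For instance
  ∂[v_0,v_6] = [v_6] − [v_0].
The resulting 10×16 matrix has rank 8, and its Smith normal form has invariant factors (1,1,1,1,1,1,1,1).

∂_2: C_2 → C_1 sends each 2-simplex [p,q,r] to [q,r] − [p,r] + [p,q]. For instance
  ∂[v_4,v_7,v_9] = [v_7,v_9] − [v_4,v_9] + [v_4,v_7],
  ∂[v_1,v_4,v_9] = [v_4,v_9] − [v_1,v_9] + [v_1,v_4].
The resulting 16×7 matrix has rank 7, and its Smith normal form has invariant factors (1,1,1,1,1,1,1).

Reading off H_k = ker ∂_k / im ∂_{k+1}:

  H_0: rank C_0 − rank ∂_1 = 10 − 8 = 2, and the invariant factors of ∂_1 are all 1, so H_0 = Z^2.
  H_1: rank ker ∂_1 − rank ∂_2 = (16 − 8) − 7 = 1, and the invariant factors of ∂_2 are all 1, so H_1 = Z.
  H_2: rank ker ∂_2 − rank ∂_3 = (7 − 7) − 0 = 0, and there is no ∂_3, so H_2 = 0.

H_0 ≅ Z^2,  H_1 ≅ Z,  H_2 = 0.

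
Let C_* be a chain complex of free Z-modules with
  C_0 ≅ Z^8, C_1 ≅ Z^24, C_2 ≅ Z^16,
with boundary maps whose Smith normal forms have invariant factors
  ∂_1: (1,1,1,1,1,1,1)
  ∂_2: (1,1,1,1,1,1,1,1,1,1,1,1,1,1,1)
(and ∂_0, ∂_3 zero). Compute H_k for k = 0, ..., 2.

H_0 = Z,  H_1 = Z^2,  H_2 = Z.

H_0: b_0 = 8 − 0 − 7 = 1; torsion from ∂_1 factors > 1: none. So H_0 = Z.
H_1: b_1 = 24 − 7 − 15 = 2; torsion from ∂_2 factors > 1: none. So H_1 = Z^2.
H_2: b_2 = 16 − 15 − 0 = 1; torsion from ∂_3 factors > 1: none. So H_2 = Z.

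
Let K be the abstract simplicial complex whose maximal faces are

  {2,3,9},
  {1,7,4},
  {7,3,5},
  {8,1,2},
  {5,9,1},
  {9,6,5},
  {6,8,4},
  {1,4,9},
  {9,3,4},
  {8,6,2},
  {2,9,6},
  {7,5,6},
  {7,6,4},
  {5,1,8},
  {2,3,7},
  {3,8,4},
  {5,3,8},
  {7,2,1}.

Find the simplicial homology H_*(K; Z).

Order the vertices as 1 < 2 < 3 < 4 < 5 < 6 < 7 < 8 < 9. Listing each simplex with vertices in this order, K has dimension 2 with simplices:

  0-simplices (9): [1], [2], [3], [4], [5], [6], [7], [8], [9]
  1-simplices (27): (27 of them)
  2-simplices (18): [1,2,7], [1,2,8], [1,4,7], [1,4,9], [1,5,8], [1,5,9], [2,3,7], [2,3,9], [2,6,8], [2,6,9], [3,4,8], [3,4,9], [3,5,7], [3,5,8], [4,6,7], [4,6,8], [5,6,7], [5,6,9]

so the chain groups are C_0 ≅ Z^9, C_1 ≅ Z^27, C_2 ≅ Z^18.

Boundary ∂_1: C_1 → C_0 sends each edge [p,q] (with p < q) to q − p. For instance
  ∂[1,9] = [9] − [1].
The 9×27 boundary matrix has rank 8 and Smith normal form diag(1,1,1,1,1,1,1,1).

The boundary map ∂_2: C_2 → C_1 maps a triangle to the signed sum of its edges. For instance
  ∂[1,4,9] = [4,9] − [1,9] + [1,4],
  ∂[2,3,9] = [3,9] − [2,9] + [2,3].
The resulting 27×18 matrix has rank 17, and its Smith normal form has invariant factors (1,1,1,1,1,1,1,1,1,1,1,1,1,1,1,1,1).

From H_k ≅ ker(∂_k) / im(∂_{k+1}) we obtain:

  H_0: rank C_0 − rank ∂_1 = 9 − 8 = 1, and the invariant factors of ∂_1 are all 1, so H_0 = Z.
  H_1: rank ker ∂_1 − rank ∂_2 = (27 − 8) − 17 = 2, and the invariant factors of ∂_2 are all 1, so H_1 = Z^2.
  H_2: rank ker ∂_2 − rank ∂_3 = (18 − 17) − 0 = 1, and there is no ∂_3, so H_2 = Z.

H_0 ≅ Z,  H_1 ≅ Z^2,  H_2 ≅ Z.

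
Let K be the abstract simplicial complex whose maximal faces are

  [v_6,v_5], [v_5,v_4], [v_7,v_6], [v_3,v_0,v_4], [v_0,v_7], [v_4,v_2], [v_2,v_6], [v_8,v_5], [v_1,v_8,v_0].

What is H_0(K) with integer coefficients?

H_0 ≅ Z.

Fix the vertex order v_0 < v_1 < v_2 < v_3 < v_4 < v_5 < v_6 < v_7 < v_8 and write every simplex with vertices in increasing order. Then dim K = 2 and the simplices of K are:

  0-simplices (9): [v_0], [v_1], [v_2], [v_3], [v_4], [v_5], [v_6], [v_7], [v_8]
  1-simplices (13): [v_0,v_1], [v_0,v_3], [v_0,v_4], [v_0,v_7], [v_0,v_8], [v_1,v_8], [v_2,v_4], [v_2,v_6], [v_3,v_4], [v_4,v_5], [v_5,v_6], [v_5,v_8], [v_6,v_7]
  2-simplices (2): [v_0,v_1,v_8], [v_0,v_3,v_4]

so the chain groups are C_0 ≅ Z^9, C_1 ≅ Z^13, C_2 ≅ Z^2.

∂_1: C_1 → C_0 sends each edge [p,q] (with p < q) to q − p.
The resulting 9×13 matrix has rank 8, and its Smith normal form has invariant factors (1,1,1,1,1,1,1,1).

∂_2: C_2 → C_1 maps a triangle to the signed sum of its edges. For instance
  ∂[v_0,v_1,v_8] = [v_1,v_8] − [v_0,v_8] + [v_0,v_1],
  ∂[v_0,v_3,v_4] = [v_3,v_4] − [v_0,v_4] + [v_0,v_3].
As a 13×2 matrix over Z this has rank 2, with invariant factors (1,1).

Now H_k = ker ∂_k / im ∂_{k+1}, so:

  H_0: rank C_0 − rank ∂_1 = 9 − 8 = 1, and the invariant factors of ∂_1 are all 1, so H_0 = Z.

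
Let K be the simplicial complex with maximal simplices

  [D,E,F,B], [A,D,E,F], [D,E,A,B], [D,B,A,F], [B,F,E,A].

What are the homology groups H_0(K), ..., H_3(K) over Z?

H_0 ≅ Z,  H_1 = 0,  H_2 = 0,  H_3 ≅ Z.

We work with the vertex ordering A < B < D < E < F. The simplices of K, each written with vertices in increasing order, are:

  0-simplices (5): A, B, D, E, F
  1-simplices (10): AB, AD, AE, AF, BD, BE, BF, DE, DF, EF
  2-simplices (10): ABD, ABE, ABF, ADE, ADF, AEF, BDE, BDF, BEF, DEF
  3-simplices (5): ABDE, ABDF, ABEF, ADEF, BDEF

Hence C_0 ≅ Z^5, C_1 ≅ Z^10, C_2 ≅ Z^10, C_3 ≅ Z^5.

The boundary map ∂_1: C_1 → C_0 is given by ∂[p,q] = [q] − [p].
As a 5×10 matrix over Z this has rank 4, with invariant factors (1,1,1,1).

Boundary ∂_2: C_2 → C_1 acts by ∂[p,q,r] = [q,r] − [p,r] + [p,q]. For instance
  ∂ABE = BE − AE + AB,
  ∂BDE = DE − BE + BD.
This gives a 10×10 integer matrix of rank 6; reducing to Smith normal form yields diagonal entries (1,1,1,1,1,1).

∂_3: C_3 → C_2 sends each 3-simplex σ to the alternating sum Σ_i (−1)^i (σ with its i-th vertex removed). For instance
  ∂ABDF = BDF − ADF + ABF − ABD,
  ∂ABDE = BDE − ADE + ABE − ABD.
The resulting 10×5 matrix has rank 4, and its Smith normal form has invariant factors (1,1,1,1).

Reading off H_k = ker ∂_k / im ∂_{k+1}:

  H_0: rank C_0 − rank ∂_1 = 5 − 4 = 1, and the invariant factors of ∂_1 are all 1, so H_0 = Z.
  H_1: rank ker ∂_1 − rank ∂_2 = (10 − 4) − 6 = 0, and the invariant factors of ∂_2 are all 1, so H_1 = 0.
  H_2: rank ker ∂_2 − rank ∂_3 = (10 − 6) − 4 = 0, and the invariant factors of ∂_3 are all 1, so H_2 = 0.
  H_3: rank ker ∂_3 − rank ∂_4 = (5 − 4) − 0 = 1, and there is no ∂_4, so H_3 = Z.

As a check, the Euler characteristic is 5 − 10 + 10 − 5 = 0, which agrees with 1 − 0 + 0 − 1 = 0.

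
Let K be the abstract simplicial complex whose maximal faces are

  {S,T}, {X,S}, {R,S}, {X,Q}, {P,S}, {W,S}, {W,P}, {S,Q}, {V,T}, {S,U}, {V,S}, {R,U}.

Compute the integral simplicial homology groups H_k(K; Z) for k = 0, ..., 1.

Take the total order P < Q < R < S < T < U < V < W < X on the vertex set. Then K (dimension 1) consists of the simplices:

  0-simplices (9): P, Q, R, S, T, U, V, W, X
  1-simplices (12): PS, PW, QS, QX, RS, RU, ST, SU, SV, SW, SX, TV

giving chain groups C_0 ≅ Z^9, C_1 ≅ Z^12.

The boundary map ∂_1: C_1 → C_0 sends each edge [p,q] (with p < q) to q − p. For instance
  ∂RS = S − R.
This gives a 9×12 integer matrix of rank 8; reducing to Smith normal form yields diagonal entries (1,1,1,1,1,1,1,1).

Computing H_k = (kernel of ∂_k) / (image of ∂_{k+1}):

  H_0: rank C_0 − rank ∂_1 = 9 − 8 = 1, and the invariant factors of ∂_1 are all 1, so H_0 ≅ Z.
  H_1: rank ker ∂_1 − rank ∂_2 = (12 − 8) − 0 = 4, and there is no ∂_2, so H_1 ≅ Z^4.

H_0 = Z,  H_1 = Z^4.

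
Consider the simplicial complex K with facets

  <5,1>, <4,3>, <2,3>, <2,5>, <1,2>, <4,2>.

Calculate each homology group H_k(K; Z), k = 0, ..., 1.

Fix the vertex order 1 < 2 < 3 < 4 < 5 and write every simplex with vertices in increasing order. Then dim K = 1 and the simplices of K are:

  0-simplices (5): [1], [2], [3], [4], [5]
  1-simplices (6): [1,2], [1,5], [2,3], [2,4], [2,5], [3,4]

Hence C_0 ≅ Z^5, C_1 ≅ Z^6.

The boundary map ∂_1: C_1 → C_0 sends each edge [p,q] (with p < q) to q − p. For instance
  ∂[1,5] = [5] − [1].
The 5×6 boundary matrix has rank 4 and Smith normal form diag(1,1,1,1).

From H_k ≅ ker(∂_k) / im(∂_{k+1}) we obtain:

  H_0: rank C_0 − rank ∂_1 = 5 − 4 = 1, and the invariant factors of ∂_1 are all 1, so H_0 ≅ Z.
  H_1: rank ker ∂_1 − rank ∂_2 = (6 − 4) − 0 = 2, and there is no ∂_2, so H_1 ≅ Z^2.

As a check, the Euler characteristic is 5 − 6 = -1, which agrees with 1 − 2 = -1.

H_0 ≅ Z,  H_1 ≅ Z^2.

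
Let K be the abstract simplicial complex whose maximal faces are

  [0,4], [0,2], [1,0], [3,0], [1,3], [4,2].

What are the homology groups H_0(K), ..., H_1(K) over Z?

Take the total order 0 < 1 < 2 < 3 < 4 on the vertex set. Then K (dimension 1) consists of the simplices:

  0-simplices (5): [0], [1], [2], [3], [4]
  1-simplices (6): [0,1], [0,2], [0,3], [0,4], [1,3], [2,4]

Hence C_0 ≅ Z^5, C_1 ≅ Z^6.

∂_1: C_1 → C_0 is given by ∂[p,q] = [q] − [p]. For instance
  ∂[0,3] = [3] − [0].
The 5×6 boundary matrix has rank 4 and Smith normal form diag(1,1,1,1).

From H_k ≅ ker(∂_k) / im(∂_{k+1}) we obtain:

  H_0: rank C_0 − rank ∂_1 = 5 − 4 = 1, and the invariant factors of ∂_1 are all 1, so H_0 = Z.
  H_1: rank ker ∂_1 − rank ∂_2 = (6 − 4) − 0 = 2, and there is no ∂_2, so H_1 = Z^2.

(K is a triangulation of a wedge of 2 circles.)

H_0 = Z,  H_1 = Z^2.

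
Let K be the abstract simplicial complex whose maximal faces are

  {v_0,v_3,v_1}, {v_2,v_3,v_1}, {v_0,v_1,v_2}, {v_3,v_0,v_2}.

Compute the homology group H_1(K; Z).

Fix the vertex order v_0 < v_1 < v_2 < v_3 and write every simplex with vertices in increasing order. Then dim K = 2 and the simplices of K are:

  0-simplices (4): [v_0], [v_1], [v_2], [v_3]
  1-simplices (6): [v_0,v_1], [v_0,v_2], [v_0,v_3], [v_1,v_2], [v_1,v_3], [v_2,v_3]
  2-simplices (4): [v_0,v_1,v_2], [v_0,v_1,v_3], [v_0,v_2,v_3], [v_1,v_2,v_3]

Hence C_0 ≅ Z^4, C_1 ≅ Z^6, C_2 ≅ Z^4.

The boundary map ∂_1: C_1 → C_0 sends each edge [p,q] (with p < q) to q − p. For instance
  ∂[v_1,v_2] = [v_2] − [v_1].
The resulting 4×6 matrix has rank 3, and its Smith normal form has invariant factors (1,1,1).

∂_2: C_2 → C_1 maps a triangle to the signed sum of its edges. For instance
  ∂[v_0,v_1,v_3] = [v_1,v_3] − [v_0,v_3] + [v_0,v_1],
  ∂[v_0,v_1,v_2] = [v_1,v_2] − [v_0,v_2] + [v_0,v_1].
As a 6×4 matrix over Z this has rank 3, with invariant factors (1,1,1).

Reading off H_k = ker ∂_k / im ∂_{k+1}:

  H_1: rank ker ∂_1 − rank ∂_2 = (6 − 3) − 3 = 0, and the invariant factors of ∂_2 are all 1, so H_1 = 0.

(K is a triangulation of the 2-sphere S^2.)

H_1 ≅ 0.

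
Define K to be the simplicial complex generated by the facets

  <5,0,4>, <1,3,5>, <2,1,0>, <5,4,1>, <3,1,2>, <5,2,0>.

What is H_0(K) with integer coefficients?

H_0 ≅ Z.

We work with the vertex ordering 0 < 1 < 2 < 3 < 4 < 5. The simplices of K, each written with vertices in increasing order, are:

  0-simplices (6): [0], [1], [2], [3], [4], [5]
  1-simplices (12): [0,1], [0,2], [0,4], [0,5], [1,2], [1,3], [1,4], [1,5], [2,3], [2,5], [3,5], [4,5]
  2-simplices (6): [0,1,2], [0,2,5], [0,4,5], [1,2,3], [1,3,5], [1,4,5]

Hence C_0 ≅ Z^6, C_1 ≅ Z^12, C_2 ≅ Z^6.

Boundary ∂_1: C_1 → C_0 maps an edge to its endpoints' difference, ∂[p,q] = q − p.
The 6×12 boundary matrix has rank 5 and Smith normal form diag(1,1,1,1,1).

The boundary map ∂_2: C_2 → C_1 sends each 2-simplex [p,q,r] to [q,r] − [p,r] + [p,q]. For instance
  ∂[1,3,5] = [3,5] − [1,5] + [1,3],
  ∂[1,2,3] = [2,3] − [1,3] + [1,2].
As a 12×6 matrix over Z this has rank 6, with invariant factors (1,1,1,1,1,1).

Reading off H_k = ker ∂_k / im ∂_{k+1}:

  H_0: rank C_0 − rank ∂_1 = 6 − 5 = 1, and the invariant factors of ∂_1 are all 1, so H_0 = Z.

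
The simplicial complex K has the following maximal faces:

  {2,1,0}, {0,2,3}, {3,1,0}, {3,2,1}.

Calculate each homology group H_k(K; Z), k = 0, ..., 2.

H_0 = Z,  H_1 = 0,  H_2 = Z.

Order the vertices as 0 < 1 < 2 < 3. Listing each simplex with vertices in this order, K has dimension 2 with simplices:

  0-simplices (4): [0], [1], [2], [3]
  1-simplices (6): [0,1], [0,2], [0,3], [1,2], [1,3], [2,3]
  2-simplices (4): [0,1,2], [0,1,3], [0,2,3], [1,2,3]

Hence C_0 ≅ Z^4, C_1 ≅ Z^6, C_2 ≅ Z^4.

Boundary ∂_1: C_1 → C_0 sends each edge [p,q] (with p < q) to q − p.
This gives a 4×6 integer matrix of rank 3; reducing to Smith normal form yields diagonal entries (1,1,1).

∂_2: C_2 → C_1 maps a triangle to the signed sum of its edges. For instance
  ∂[1,2,3] = [2,3] − [1,3] + [1,2],
  ∂[0,1,3] = [1,3] − [0,3] + [0,1].
The 6×4 boundary matrix has rank 3 and Smith normal form diag(1,1,1).

From H_k ≅ ker(∂_k) / im(∂_{k+1}) we obtain:

  H_0: rank C_0 − rank ∂_1 = 4 − 3 = 1, and the invariant factors of ∂_1 are all 1, so H_0 ≅ Z.
  H_1: rank ker ∂_1 − rank ∂_2 = (6 − 3) − 3 = 0, and the invariant factors of ∂_2 are all 1, so H_1 ≅ 0.
  H_2: rank ker ∂_2 − rank ∂_3 = (4 − 3) − 0 = 1, and there is no ∂_3, so H_2 ≅ Z.

As a check, the Euler characteristic is 4 − 6 + 4 = 2, which agrees with 1 − 0 + 1 = 2.
(K is a triangulation of the 2-sphere S^2.)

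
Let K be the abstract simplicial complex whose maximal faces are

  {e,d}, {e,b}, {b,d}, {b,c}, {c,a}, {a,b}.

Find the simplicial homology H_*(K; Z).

H_0 = Z,  H_1 = Z^2.

We work with the vertex ordering a < b < c < d < e. The simplices of K, each written with vertices in increasing order, are:

  0-simplices (5): a, b, c, d, e
  1-simplices (6): ab, ac, bc, bd, be, de

giving chain groups C_0 ≅ Z^5, C_1 ≅ Z^6.

Boundary ∂_1: C_1 → C_0 maps an edge to its endpoints' difference, ∂[p,q] = q − p. For instance
  ∂bd = d − b.
The resulting 5×6 matrix has rank 4, and its Smith normal form has invariant factors (1,1,1,1).

Computing H_k = (kernel of ∂_k) / (image of ∂_{k+1}):

  H_0: rank C_0 − rank ∂_1 = 5 − 4 = 1, and the invariant factors of ∂_1 are all 1, so H_0 ≅ Z.
  H_1: rank ker ∂_1 − rank ∂_2 = (6 − 4) − 0 = 2, and there is no ∂_2, so H_1 ≅ Z^2.

As a check, the Euler characteristic is 5 − 6 = -1, which agrees with 1 − 2 = -1.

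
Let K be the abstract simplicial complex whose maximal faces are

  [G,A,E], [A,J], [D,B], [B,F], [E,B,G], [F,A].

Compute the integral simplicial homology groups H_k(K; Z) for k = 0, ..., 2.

We work with the vertex ordering A < B < D < E < F < G < J. The simplices of K, each written with vertices in increasing order, are:

  0-simplices (7): A, B, D, E, F, G, J
  1-simplices (9): AE, AF, AG, AJ, BD, BE, BF, BG, EG
  2-simplices (2): AEG, BEG

giving chain groups C_0 ≅ Z^7, C_1 ≅ Z^9, C_2 ≅ Z^2.

Boundary ∂_1: C_1 → C_0 is given by ∂[p,q] = [q] − [p].
The 7×9 boundary matrix has rank 6 and Smith normal form diag(1,1,1,1,1,1).

∂_2: C_2 → C_1 sends each 2-simplex [p,q,r] to [q,r] − [p,r] + [p,q]. For instance
  ∂BEG = EG − BG + BE,
  ∂AEG = EG − AG + AE.
The 9×2 boundary matrix has rank 2 and Smith normal form diag(1,1).

From H_k ≅ ker(∂_k) / im(∂_{k+1}) we obtain:

  H_0: rank C_0 − rank ∂_1 = 7 − 6 = 1, and the invariant factors of ∂_1 are all 1, so H_0 ≅ Z.
  H_1: rank ker ∂_1 − rank ∂_2 = (9 − 6) − 2 = 1, and the invariant factors of ∂_2 are all 1, so H_1 ≅ Z.
  H_2: rank ker ∂_2 − rank ∂_3 = (2 − 2) − 0 = 0, and there is no ∂_3, so H_2 ≅ 0.

H_0 ≅ Z,  H_1 ≅ Z,  H_2 = 0.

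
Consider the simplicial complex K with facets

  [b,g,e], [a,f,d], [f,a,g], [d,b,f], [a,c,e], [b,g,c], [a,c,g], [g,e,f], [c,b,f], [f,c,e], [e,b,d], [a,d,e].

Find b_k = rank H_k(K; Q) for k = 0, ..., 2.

Take the total order a < b < c < d < e < f < g on the vertex set. Then K (dimension 2) consists of the simplices:

  0-simplices (7): a, b, c, d, e, f, g
  1-simplices (18): ac, ad, ae, af, ag, bc, bd, be, bf, bg, ce, cf, cg, de, df, ef, eg, fg
  2-simplices (12): ace, acg, ade, adf, afg, bcf, bcg, bde, bdf, beg, cef, efg

Hence C_0 ≅ Z^7, C_1 ≅ Z^18, C_2 ≅ Z^12.

The boundary map ∂_1: C_1 → C_0 is given by ∂[p,q] = [q] − [p].
The resulting 7×18 matrix has rank 6, and its Smith normal form has invariant factors (1,1,1,1,1,1).

The boundary map ∂_2: C_2 → C_1 acts by ∂[p,q,r] = [q,r] − [p,r] + [p,q]. For instance
  ∂bdf = df − bf + bd,
  ∂cef = ef − cf + ce.
As a 18×12 matrix over Z this has rank 12, with invariant factors (1,1,1,1,1,1,1,1,1,1,1,2).

Reading off H_k = ker ∂_k / im ∂_{k+1}:

  H_0: rank C_0 − rank ∂_1 = 7 − 6 = 1, and the invariant factors of ∂_1 are all 1, so H_0 ≅ Z.
  H_1: rank ker ∂_1 − rank ∂_2 = (18 − 6) − 12 = 0, and ∂_2 has invariant factor 2 > 1, so H_1 ≅ Z_2.
  H_2: rank ker ∂_2 − rank ∂_3 = (12 − 12) − 0 = 0, and there is no ∂_3, so H_2 ≅ 0.

Hence the Betti numbers are b_0 = 1, b_1 = 0, b_2 = 0.

b_0 = 1, b_1 = 0, b_2 = 0.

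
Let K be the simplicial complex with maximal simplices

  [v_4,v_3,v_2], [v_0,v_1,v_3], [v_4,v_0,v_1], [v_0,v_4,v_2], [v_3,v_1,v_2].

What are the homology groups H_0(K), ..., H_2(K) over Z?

H_0 = Z,  H_1 = Z,  H_2 = 0.

K has 5 vertices, 10 edges, 5 triangles.
rank ∂_0 = 0, rank ∂_1 = 4 ⇒ b_0 = 5 − 0 − 4 = 1; all invariant factors of ∂_1 are 1 so no torsion. So H_0 ≅ Z.
rank ∂_1 = 4, rank ∂_2 = 5 ⇒ b_1 = 10 − 4 − 5 = 1; all invariant factors of ∂_2 are 1 so no torsion. So H_1 ≅ Z.
rank ∂_2 = 5, rank ∂_3 = 0 ⇒ b_2 = 5 − 5 − 0 = 0. So H_2 ≅ 0.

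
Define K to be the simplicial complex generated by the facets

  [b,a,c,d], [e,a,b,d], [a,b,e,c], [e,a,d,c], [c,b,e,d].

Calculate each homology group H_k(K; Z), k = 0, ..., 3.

Fix the vertex order a < b < c < d < e and write every simplex with vertices in increasing order. Then dim K = 3 and the simplices of K are:

  0-simplices (5): a, b, c, d, e
  1-simplices (10): ab, ac, ad, ae, bc, bd, be, cd, ce, de
  2-simplices (10): abc, abd, abe, acd, ace, ade, bcd, bce, bde, cde
  3-simplices (5): abcd, abce, abde, acde, bcde

Hence C_0 ≅ Z^5, C_1 ≅ Z^10, C_2 ≅ Z^10, C_3 ≅ Z^5.

The boundary map ∂_1: C_1 → C_0 sends each edge [p,q] (with p < q) to q − p. For instance
  ∂ac = c − a.
The 5×10 boundary matrix has rank 4 and Smith normal form diag(1,1,1,1).

Boundary ∂_2: C_2 → C_1 maps a triangle to the signed sum of its edges. For instance
  ∂abe = be − ae + ab,
  ∂abc = bc − ac + ab.
The resulting 10×10 matrix has rank 6, and its Smith normal form has invariant factors (1,1,1,1,1,1).

The boundary map ∂_3: C_3 → C_2 sends each 3-simplex σ to the alternating sum Σ_i (−1)^i (σ with its i-th vertex removed). For instance
  ∂abde = bde − ade + abe − abd,
  ∂bcde = cde − bde + bce − bcd.
The resulting 10×5 matrix has rank 4, and its Smith normal form has invariant factors (1,1,1,1).

Computing H_k = (kernel of ∂_k) / (image of ∂_{k+1}):

  H_0: rank C_0 − rank ∂_1 = 5 − 4 = 1, and the invariant factors of ∂_1 are all 1, so H_0 ≅ Z.
  H_1: rank ker ∂_1 − rank ∂_2 = (10 − 4) − 6 = 0, and the invariant factors of ∂_2 are all 1, so H_1 ≅ 0.
  H_2: rank ker ∂_2 − rank ∂_3 = (10 − 6) − 4 = 0, and the invariant factors of ∂_3 are all 1, so H_2 ≅ 0.
  H_3: rank ker ∂_3 − rank ∂_4 = (5 − 4) − 0 = 1, and there is no ∂_4, so H_3 ≅ Z.

H_0 ≅ Z,  H_1 = 0,  H_2 = 0,  H_3 ≅ Z.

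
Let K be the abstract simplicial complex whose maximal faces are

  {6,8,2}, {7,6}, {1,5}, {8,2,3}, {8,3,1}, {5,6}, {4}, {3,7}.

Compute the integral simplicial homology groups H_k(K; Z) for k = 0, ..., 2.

We work with the vertex ordering 1 < 2 < 3 < 4 < 5 < 6 < 7 < 8. The simplices of K, each written with vertices in increasing order, are:

  0-simplices (8): [1], [2], [3], [4], [5], [6], [7], [8]
  1-simplices (11): [1,3], [1,5], [1,8], [2,3], [2,6], [2,8], [3,7], [3,8], [5,6], [6,7], [6,8]
  2-simplices (3): [1,3,8], [2,3,8], [2,6,8]

giving chain groups C_0 ≅ Z^8, C_1 ≅ Z^11, C_2 ≅ Z^3.

The boundary map ∂_1: C_1 → C_0 is given by ∂[p,q] = [q] − [p].
The resulting 8×11 matrix has rank 6, and its Smith normal form has invariant factors (1,1,1,1,1,1).

Boundary ∂_2: C_2 → C_1 sends each 2-simplex [p,q,r] to [q,r] − [p,r] + [p,q]. For instance
  ∂[2,3,8] = [3,8] − [2,8] + [2,3],
  ∂[1,3,8] = [3,8] − [1,8] + [1,3].
The 11×3 boundary matrix has rank 3 and Smith normal form diag(1,1,1).

Reading off H_k = ker ∂_k / im ∂_{k+1}:

  H_0: rank C_0 − rank ∂_1 = 8 − 6 = 2, and the invariant factors of ∂_1 are all 1, so H_0 ≅ Z^2.
  H_1: rank ker ∂_1 − rank ∂_2 = (11 − 6) − 3 = 2, and the invariant factors of ∂_2 are all 1, so H_1 ≅ Z^2.
  H_2: rank ker ∂_2 − rank ∂_3 = (3 − 3) − 0 = 0, and there is no ∂_3, so H_2 ≅ 0.

As a check, the Euler characteristic is 8 − 11 + 3 = 0, which agrees with 2 − 2 + 0 = 0.

H_0 ≅ Z^2,  H_1 ≅ Z^2,  H_2 = 0.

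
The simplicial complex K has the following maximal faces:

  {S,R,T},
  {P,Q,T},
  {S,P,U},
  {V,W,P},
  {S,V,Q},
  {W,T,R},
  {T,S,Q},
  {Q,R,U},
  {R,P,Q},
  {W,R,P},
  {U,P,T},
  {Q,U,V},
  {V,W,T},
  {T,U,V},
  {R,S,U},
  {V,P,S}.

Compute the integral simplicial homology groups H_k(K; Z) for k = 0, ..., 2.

Order the vertices as P < Q < R < S < T < U < V < W. Listing each simplex with vertices in this order, K has dimension 2 with simplices:

  0-simplices (8): P, Q, R, S, T, U, V, W
  1-simplices (24): PQ, PR, PS, PT, PU, PV, PW, QR, QS, QT, QU, QV, RS, RT, RU, RW, ST, SU, SV, TU, TV, TW, UV, VW
  2-simplices (16): PQR, PQT, PRW, PSU, PSV, PTU, PVW, QRU, QST, QSV, QUV, RST, RSU, RTW, TUV, TVW

Hence C_0 ≅ Z^8, C_1 ≅ Z^24, C_2 ≅ Z^16.

Boundary ∂_1: C_1 → C_0 is given by ∂[p,q] = [q] − [p].
The 8×24 boundary matrix has rank 7 and Smith normal form diag(1,1,1,1,1,1,1).

∂_2: C_2 → C_1 sends each 2-simplex [p,q,r] to [q,r] − [p,r] + [p,q]. For instance
  ∂QRU = RU − QU + QR,
  ∂PQT = QT − PT + PQ.
The 24×16 boundary matrix has rank 15 and Smith normal form diag(1,1,1,1,1,1,1,1,1,1,1,1,1,1,1).

From H_k ≅ ker(∂_k) / im(∂_{k+1}) we obtain:

  H_0: rank C_0 − rank ∂_1 = 8 − 7 = 1, and the invariant factors of ∂_1 are all 1, so H_0 ≅ Z.
  H_1: rank ker ∂_1 − rank ∂_2 = (24 − 7) − 15 = 2, and the invariant factors of ∂_2 are all 1, so H_1 ≅ Z^2.
  H_2: rank ker ∂_2 − rank ∂_3 = (16 − 15) − 0 = 1, and there is no ∂_3, so H_2 ≅ Z.

As a check, the Euler characteristic is 8 − 24 + 16 = 0, which agrees with 1 − 2 + 1 = 0.
(K is a triangulation of the torus T^2.)

H_0 ≅ Z,  H_1 ≅ Z^2,  H_2 ≅ Z.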